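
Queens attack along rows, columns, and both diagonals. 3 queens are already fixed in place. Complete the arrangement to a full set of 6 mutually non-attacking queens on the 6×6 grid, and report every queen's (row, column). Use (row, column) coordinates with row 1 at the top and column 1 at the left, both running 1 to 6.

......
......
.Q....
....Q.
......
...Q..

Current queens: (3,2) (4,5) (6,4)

(1,3) (2,6) (3,2) (4,5) (5,1) (6,4)

Row 1: attacked by (3,2)→{2,4}; (4,5)→{2,5}; (6,4)→{4}. Safe: 1, 3, 6. Place at column 3.
Row 2: attacked by (1,3)→{2,3,4}; (3,2)→{1,2,3}; (4,5)→{3,5}; (6,4)→{4}. Safe: 6. Place at column 6.
Row 5: attacked by (1,3)→{3}; (2,6)→{3,6}; (3,2)→{2,4}; (4,5)→{4,5,6}; (6,4)→{3,4,5}. Safe: 1. Place at column 1.
Columns [3, 6, 2, 5, 1, 4], r−c [-2, -4, 1, -1, 4, 2], r+c [4, 8, 5, 9, 6, 10] are all distinct, so no two queens attack.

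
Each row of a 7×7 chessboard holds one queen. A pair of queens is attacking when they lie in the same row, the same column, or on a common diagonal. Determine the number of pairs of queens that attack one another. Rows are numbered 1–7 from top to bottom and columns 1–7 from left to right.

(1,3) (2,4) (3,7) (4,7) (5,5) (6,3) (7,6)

Same column: (1,3)–(6,3) (column 3); (3,7)–(4,7) (column 7).
Same diagonal: (1,3)–(2,4) (|1−2| = |3−4| = 1); (3,7)–(5,5) (|3−5| = |7−5| = 2).
Total attacking pairs: 4.

4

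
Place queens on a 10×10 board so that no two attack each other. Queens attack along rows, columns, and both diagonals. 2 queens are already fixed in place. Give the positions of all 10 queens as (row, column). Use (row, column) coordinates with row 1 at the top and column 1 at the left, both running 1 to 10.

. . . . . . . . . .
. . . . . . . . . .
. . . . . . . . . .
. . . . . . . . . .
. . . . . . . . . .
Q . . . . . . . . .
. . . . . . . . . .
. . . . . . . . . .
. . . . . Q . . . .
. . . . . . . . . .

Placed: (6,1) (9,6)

Row 1: attacked by (6,1)→{1,6}; (9,6)→{6}. Safe: 2, 3, 4, 5, 7, 8, 9, 10. Place at column 10.
Row 2: attacked by (1,10)→{9,10}; (6,1)→{1,5}; (9,6)→{6}. Safe: 2, 3, 4, 7, 8. Place at column 7.
Row 3: attacked by (1,10)→{8,10}; (2,7)→{6,7,8}; (6,1)→{1,4}; (9,6)→{6}. Safe: 2, 3, 5, 9. Place at column 5.
Row 4: attacked by (1,10)→{7,10}; (2,7)→{5,7,9}; (3,5)→{4,5,6}; (6,1)→{1,3}; (9,6)→{1,6}. Safe: 2, 8. Place at column 2.
Row 5: attacked by (1,10)→{6,10}; (2,7)→{4,7,10}; (3,5)→{3,5,7}; (4,2)→{1,2,3}; (6,1)→{1,2}; (9,6)→{2,6,10}. Safe: 8, 9. Place at column 8.
Row 7: attacked by (1,10)→{4,10}; (2,7)→{2,7}; (3,5)→{1,5,9}; (4,2)→{2,5}; (5,8)→{6,8,10}; (6,1)→{1,2}; (9,6)→{4,6,8}. Safe: 3. Place at column 3.
Row 8: attacked by (1,10)→{3,10}; (2,7)→{1,7}; (3,5)→{5,10}; (4,2)→{2,6}; (5,8)→{5,8}; (6,1)→{1,3}; (7,3)→{2,3,4}; (9,6)→{5,6,7}. Safe: 9. Place at column 9.
Row 10: attacked by (1,10)→{1,10}; (2,7)→{7}; (3,5)→{5}; (4,2)→{2,8}; (5,8)→{3,8}; (6,1)→{1,5}; (7,3)→{3,6}; (8,9)→{7,9}; (9,6)→{5,6,7}. Safe: 4. Place at column 4.
Columns [10, 7, 5, 2, 8, 1, 3, 9, 6, 4], r−c [-9, -5, -2, 2, -3, 5, 4, -1, 3, 6], r+c [11, 9, 8, 6, 13, 7, 10, 17, 15, 14] are all distinct, so no two queens attack.

(1,10) (2,7) (3,5) (4,2) (5,8) (6,1) (7,3) (8,9) (9,6) (10,4)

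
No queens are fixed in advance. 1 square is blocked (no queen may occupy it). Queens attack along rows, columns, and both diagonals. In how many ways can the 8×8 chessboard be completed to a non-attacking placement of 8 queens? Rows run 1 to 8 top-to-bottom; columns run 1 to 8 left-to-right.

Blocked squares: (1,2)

84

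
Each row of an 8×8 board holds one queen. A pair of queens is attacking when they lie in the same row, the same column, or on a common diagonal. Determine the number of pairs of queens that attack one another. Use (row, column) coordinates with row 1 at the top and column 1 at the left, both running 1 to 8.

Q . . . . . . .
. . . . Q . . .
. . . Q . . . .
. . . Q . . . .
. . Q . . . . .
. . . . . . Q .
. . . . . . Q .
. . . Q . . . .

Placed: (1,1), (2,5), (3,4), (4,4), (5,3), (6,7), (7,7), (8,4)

10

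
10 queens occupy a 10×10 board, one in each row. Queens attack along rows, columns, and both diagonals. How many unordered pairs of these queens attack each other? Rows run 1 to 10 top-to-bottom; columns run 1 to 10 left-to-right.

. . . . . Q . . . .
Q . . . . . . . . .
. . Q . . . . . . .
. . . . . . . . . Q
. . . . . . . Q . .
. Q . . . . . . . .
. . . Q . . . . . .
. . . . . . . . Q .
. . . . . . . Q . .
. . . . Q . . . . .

3

Same column: (5,8)–(9,8) (column 8).
Same diagonal: (2,1)–(9,8) (|2−9| = |1−8| = 7); (8,9)–(9,8) (|8−9| = |9−8| = 1).
Total attacking pairs: 3.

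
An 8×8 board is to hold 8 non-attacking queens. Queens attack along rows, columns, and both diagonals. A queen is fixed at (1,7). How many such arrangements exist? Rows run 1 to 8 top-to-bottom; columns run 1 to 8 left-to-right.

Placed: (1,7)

Branch on row 2: col 1 → 1; col 2 → 2; col 3 → 2; col 4 → 2; col 5 → 1.
Sum: 1 + 2 + 2 + 2 + 1 = 8.

8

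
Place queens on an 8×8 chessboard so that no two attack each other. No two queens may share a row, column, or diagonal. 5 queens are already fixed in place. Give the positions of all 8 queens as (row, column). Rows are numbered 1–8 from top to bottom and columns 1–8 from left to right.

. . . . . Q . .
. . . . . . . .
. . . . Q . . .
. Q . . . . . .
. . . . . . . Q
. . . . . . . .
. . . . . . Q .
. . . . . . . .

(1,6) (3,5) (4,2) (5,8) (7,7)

(1,6) (2,1) (3,5) (4,2) (5,8) (6,3) (7,7) (8,4)

Row 2: attacked by (1,6)→{5,6,7}; (3,5)→{4,5,6}; (4,2)→{2,4}; (5,8)→{5,8}; (7,7)→{2,7}. Safe: 1, 3. Place at column 1.
Row 6: attacked by (1,6)→{1,6}; (2,1)→{1,5}; (3,5)→{2,5,8}; (4,2)→{2,4}; (5,8)→{7,8}; (7,7)→{6,7,8}. Safe: 3. Place at column 3.
Row 8: attacked by (1,6)→{6}; (2,1)→{1,7}; (3,5)→{5}; (4,2)→{2,6}; (5,8)→{5,8}; (6,3)→{1,3,5}; (7,7)→{6,7,8}. Safe: 4. Place at column 4.
Columns [6, 1, 5, 2, 8, 3, 7, 4], r−c [-5, 1, -2, 2, -3, 3, 0, 4], r+c [7, 3, 8, 6, 13, 9, 14, 12] are all distinct, so no two queens attack.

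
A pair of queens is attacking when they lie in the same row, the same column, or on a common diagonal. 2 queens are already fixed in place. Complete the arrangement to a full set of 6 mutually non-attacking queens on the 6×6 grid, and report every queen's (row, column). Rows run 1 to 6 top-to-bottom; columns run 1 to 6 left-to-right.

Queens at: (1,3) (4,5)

(1,3) (2,6) (3,2) (4,5) (5,1) (6,4)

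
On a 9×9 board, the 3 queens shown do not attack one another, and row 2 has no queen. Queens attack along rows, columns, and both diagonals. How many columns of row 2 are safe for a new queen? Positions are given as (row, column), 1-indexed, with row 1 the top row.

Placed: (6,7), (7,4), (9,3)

(6,7) attacks row 2 at column 7 and diagonals 3.
(7,4) attacks row 2 at column 4 and diagonals 9.
(9,3) attacks row 2 at column 3.
Attacked columns: {3, 4, 7, 9}. Safe: {1, 2, 5, 6, 8}.

5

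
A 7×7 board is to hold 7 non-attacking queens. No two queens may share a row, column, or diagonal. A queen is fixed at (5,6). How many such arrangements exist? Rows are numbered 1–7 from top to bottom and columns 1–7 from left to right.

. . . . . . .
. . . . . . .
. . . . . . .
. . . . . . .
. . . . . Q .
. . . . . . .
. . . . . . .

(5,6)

Branch on row 1: col 1 → 1; col 3 → 1; col 4 → 2; col 5 → 1; col 7 → 1.
Sum: 1 + 1 + 2 + 1 + 1 = 6.

6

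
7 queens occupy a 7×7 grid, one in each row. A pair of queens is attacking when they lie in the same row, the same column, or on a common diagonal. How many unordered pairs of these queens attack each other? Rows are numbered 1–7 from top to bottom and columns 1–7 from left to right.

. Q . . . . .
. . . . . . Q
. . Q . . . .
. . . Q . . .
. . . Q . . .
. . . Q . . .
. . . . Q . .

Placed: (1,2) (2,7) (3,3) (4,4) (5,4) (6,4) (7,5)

Same column: (4,4)–(5,4) (column 4); (4,4)–(6,4) (column 4); (5,4)–(6,4) (column 4).
Same diagonal: (2,7)–(5,4) (|2−5| = |7−4| = 3); (3,3)–(4,4) (|3−4| = |3−4| = 1); (6,4)–(7,5) (|6−7| = |4−5| = 1).
Total attacking pairs: 6.

6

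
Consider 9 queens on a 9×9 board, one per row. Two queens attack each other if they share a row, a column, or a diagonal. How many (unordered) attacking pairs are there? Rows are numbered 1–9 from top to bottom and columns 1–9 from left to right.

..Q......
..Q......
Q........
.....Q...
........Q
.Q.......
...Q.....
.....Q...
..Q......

8

Same column: (1,3)–(2,3) (column 3); (1,3)–(9,3) (column 3); (2,3)–(9,3) (column 3); (4,6)–(8,6) (column 6).
Same diagonal: (1,3)–(3,1) (|1−3| = |3−1| = 2); (1,3)–(4,6) (|1−4| = |3−6| = 3); (3,1)–(8,6) (|3−8| = |1−6| = 5); (5,9)–(8,6) (|5−8| = |9−6| = 3).
Total attacking pairs: 8.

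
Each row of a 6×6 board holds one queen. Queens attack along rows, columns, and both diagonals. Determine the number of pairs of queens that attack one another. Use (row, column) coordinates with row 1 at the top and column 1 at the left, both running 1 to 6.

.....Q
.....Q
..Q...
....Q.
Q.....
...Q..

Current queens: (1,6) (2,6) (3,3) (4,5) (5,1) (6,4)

2

Same column: (1,6)–(2,6) (column 6).
Same diagonal: (3,3)–(5,1) (|3−5| = |3−1| = 2).
Total attacking pairs: 2.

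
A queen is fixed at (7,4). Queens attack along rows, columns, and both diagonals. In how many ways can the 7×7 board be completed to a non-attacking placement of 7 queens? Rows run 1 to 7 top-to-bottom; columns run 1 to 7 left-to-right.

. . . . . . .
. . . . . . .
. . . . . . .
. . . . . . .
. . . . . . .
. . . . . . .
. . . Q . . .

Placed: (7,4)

6

Branch on row 1: col 1 → 1; col 2 → 1; col 3 → 1; col 5 → 1; col 6 → 1; col 7 → 1.
Sum: 1 + 1 + 1 + 1 + 1 + 1 = 6.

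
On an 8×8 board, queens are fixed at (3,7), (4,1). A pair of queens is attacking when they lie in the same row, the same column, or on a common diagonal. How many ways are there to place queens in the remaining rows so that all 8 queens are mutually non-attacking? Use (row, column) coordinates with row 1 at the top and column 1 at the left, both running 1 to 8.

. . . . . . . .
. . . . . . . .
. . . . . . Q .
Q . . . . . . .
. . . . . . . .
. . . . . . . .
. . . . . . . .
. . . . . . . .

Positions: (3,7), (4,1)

Branch on row 1: col 2 → 1; col 3 → 1; col 6 → 4; col 8 → 0.
Sum: 1 + 1 + 4 + 0 = 6.

6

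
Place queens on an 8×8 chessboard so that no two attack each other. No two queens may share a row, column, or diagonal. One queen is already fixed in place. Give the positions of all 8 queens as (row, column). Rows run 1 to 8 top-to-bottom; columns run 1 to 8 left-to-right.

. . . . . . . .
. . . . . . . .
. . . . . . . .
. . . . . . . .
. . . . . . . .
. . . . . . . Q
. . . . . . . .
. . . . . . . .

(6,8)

Row 1: attacked by (6,8)→{3,8}. Safe: 1, 2, 4, 5, 6, 7. Place at column 2.
Row 2: attacked by (1,2)→{1,2,3}; (6,8)→{4,8}. Safe: 5, 6, 7. Place at column 5.
Row 3: attacked by (1,2)→{2,4}; (2,5)→{4,5,6}; (6,8)→{5,8}. Safe: 1, 3, 7. Place at column 7.
Row 4: attacked by (1,2)→{2,5}; (2,5)→{3,5,7}; (3,7)→{6,7,8}; (6,8)→{6,8}. Safe: 1, 4. Place at column 1.
Row 5: attacked by (1,2)→{2,6}; (2,5)→{2,5,8}; (3,7)→{5,7}; (4,1)→{1,2}; (6,8)→{7,8}. Safe: 3, 4. Place at column 3.
Row 7: attacked by (1,2)→{2,8}; (2,5)→{5}; (3,7)→{3,7}; (4,1)→{1,4}; (5,3)→{1,3,5}; (6,8)→{7,8}. Safe: 6. Place at column 6.
Row 8: attacked by (1,2)→{2}; (2,5)→{5}; (3,7)→{2,7}; (4,1)→{1,5}; (5,3)→{3,6}; (6,8)→{6,8}; (7,6)→{5,6,7}. Safe: 4. Place at column 4.
Columns [2, 5, 7, 1, 3, 8, 6, 4], r−c [-1, -3, -4, 3, 2, -2, 1, 4], r+c [3, 7, 10, 5, 8, 14, 13, 12] are all distinct, so no two queens attack.

(1,2) (2,5) (3,7) (4,1) (5,3) (6,8) (7,6) (8,4)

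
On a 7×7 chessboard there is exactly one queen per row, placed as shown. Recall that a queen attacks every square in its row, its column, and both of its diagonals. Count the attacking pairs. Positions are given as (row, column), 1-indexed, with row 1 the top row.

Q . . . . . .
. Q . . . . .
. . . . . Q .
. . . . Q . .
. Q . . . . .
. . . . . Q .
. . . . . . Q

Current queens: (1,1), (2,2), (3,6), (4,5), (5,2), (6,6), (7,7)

Same column: (2,2)–(5,2) (column 2); (3,6)–(6,6) (column 6).
Same diagonal: (1,1)–(2,2) (|1−2| = |1−2| = 1); (1,1)–(6,6) (|1−6| = |1−6| = 5); (1,1)–(7,7) (|1−7| = |1−7| = 6); (2,2)–(6,6) (|2−6| = |2−6| = 4); (2,2)–(7,7) (|2−7| = |2−7| = 5); (3,6)–(4,5) (|3−4| = |6−5| = 1); (6,6)–(7,7) (|6−7| = |6−7| = 1).
Total attacking pairs: 9.

9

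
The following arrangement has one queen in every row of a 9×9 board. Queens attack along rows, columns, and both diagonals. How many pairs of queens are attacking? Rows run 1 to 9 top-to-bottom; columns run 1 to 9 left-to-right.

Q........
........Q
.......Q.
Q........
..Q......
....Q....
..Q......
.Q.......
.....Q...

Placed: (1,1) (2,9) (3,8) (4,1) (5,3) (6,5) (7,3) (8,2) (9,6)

7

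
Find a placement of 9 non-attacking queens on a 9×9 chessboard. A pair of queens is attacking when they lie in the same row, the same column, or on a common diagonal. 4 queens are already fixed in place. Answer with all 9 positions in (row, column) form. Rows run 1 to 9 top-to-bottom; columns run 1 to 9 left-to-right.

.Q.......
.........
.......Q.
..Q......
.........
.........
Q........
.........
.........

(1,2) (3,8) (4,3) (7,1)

Row 2: attacked by (1,2)→{1,2,3}; (3,8)→{7,8,9}; (4,3)→{1,3,5}; (7,1)→{1,6}. Safe: 4. Place at column 4.
Row 5: attacked by (1,2)→{2,6}; (2,4)→{1,4,7}; (3,8)→{6,8}; (4,3)→{2,3,4}; (7,1)→{1,3}. Safe: 5, 9. Place at column 9.
Row 6: attacked by (1,2)→{2,7}; (2,4)→{4,8}; (3,8)→{5,8}; (4,3)→{1,3,5}; (5,9)→{8,9}; (7,1)→{1,2}. Safe: 6. Place at column 6.
Row 8: attacked by (1,2)→{2,9}; (2,4)→{4}; (3,8)→{3,8}; (4,3)→{3,7}; (5,9)→{6,9}; (6,6)→{4,6,8}; (7,1)→{1,2}. Safe: 5. Place at column 5.
Row 9: attacked by (1,2)→{2}; (2,4)→{4}; (3,8)→{2,8}; (4,3)→{3,8}; (5,9)→{5,9}; (6,6)→{3,6,9}; (7,1)→{1,3}; (8,5)→{4,5,6}. Safe: 7. Place at column 7.
Columns [2, 4, 8, 3, 9, 6, 1, 5, 7], r−c [-1, -2, -5, 1, -4, 0, 6, 3, 2], r+c [3, 6, 11, 7, 14, 12, 8, 13, 16] are all distinct, so no two queens attack.

(1,2) (2,4) (3,8) (4,3) (5,9) (6,6) (7,1) (8,5) (9,7)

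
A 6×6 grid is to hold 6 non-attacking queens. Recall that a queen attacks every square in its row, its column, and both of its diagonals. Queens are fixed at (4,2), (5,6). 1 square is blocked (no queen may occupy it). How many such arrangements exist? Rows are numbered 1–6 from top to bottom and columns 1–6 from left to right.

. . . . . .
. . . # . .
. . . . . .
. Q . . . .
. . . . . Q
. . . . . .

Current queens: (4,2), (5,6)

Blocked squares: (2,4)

Branch on row 1: col 1 → 0; col 3 → 0; col 4 → 1.
Sum: 0 + 0 + 1 = 1.

1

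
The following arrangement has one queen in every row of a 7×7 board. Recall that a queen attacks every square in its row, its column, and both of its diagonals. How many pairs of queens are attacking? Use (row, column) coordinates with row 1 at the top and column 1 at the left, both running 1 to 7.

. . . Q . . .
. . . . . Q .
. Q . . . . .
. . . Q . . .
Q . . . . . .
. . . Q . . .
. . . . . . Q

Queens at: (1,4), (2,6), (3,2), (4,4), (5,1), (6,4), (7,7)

6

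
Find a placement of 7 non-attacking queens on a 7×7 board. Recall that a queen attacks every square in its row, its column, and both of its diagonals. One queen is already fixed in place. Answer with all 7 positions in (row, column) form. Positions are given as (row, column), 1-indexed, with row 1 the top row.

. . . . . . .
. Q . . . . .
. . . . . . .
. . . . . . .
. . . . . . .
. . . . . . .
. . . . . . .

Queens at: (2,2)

Row 1: attacked by (2,2)→{1,2,3}. Safe: 4, 5, 6, 7. Place at column 7.
Row 3: attacked by (1,7)→{5,7}; (2,2)→{1,2,3}. Safe: 4, 6. Place at column 4.
Row 4: attacked by (1,7)→{4,7}; (2,2)→{2,4}; (3,4)→{3,4,5}. Safe: 1, 6. Place at column 6.
Row 5: attacked by (1,7)→{3,7}; (2,2)→{2,5}; (3,4)→{2,4,6}; (4,6)→{5,6,7}. Safe: 1. Place at column 1.
Row 6: attacked by (1,7)→{2,7}; (2,2)→{2,6}; (3,4)→{1,4,7}; (4,6)→{4,6}; (5,1)→{1,2}. Safe: 3, 5. Place at column 3.
Row 7: attacked by (1,7)→{1,7}; (2,2)→{2,7}; (3,4)→{4}; (4,6)→{3,6}; (5,1)→{1,3}; (6,3)→{2,3,4}. Safe: 5. Place at column 5.
Columns [7, 2, 4, 6, 1, 3, 5], r−c [-6, 0, -1, -2, 4, 3, 2], r+c [8, 4, 7, 10, 6, 9, 12] are all distinct, so no two queens attack.

(1,7) (2,2) (3,4) (4,6) (5,1) (6,3) (7,5)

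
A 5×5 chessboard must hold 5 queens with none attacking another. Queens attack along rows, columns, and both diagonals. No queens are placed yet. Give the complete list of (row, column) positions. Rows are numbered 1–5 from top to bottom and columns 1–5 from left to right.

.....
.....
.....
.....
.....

(1,3) (2,1) (3,4) (4,2) (5,5)

Row 1: Safe: 1, 2, 3, 4, 5. Place at column 3.
Row 2: attacked by (1,3)→{2,3,4}. Safe: 1, 5. Place at column 1.
Row 3: attacked by (1,3)→{1,3,5}; (2,1)→{1,2}. Safe: 4. Place at column 4.
Row 4: attacked by (1,3)→{3}; (2,1)→{1,3}; (3,4)→{3,4,5}. Safe: 2. Place at column 2.
Row 5: attacked by (1,3)→{3}; (2,1)→{1,4}; (3,4)→{2,4}; (4,2)→{1,2,3}. Safe: 5. Place at column 5.
Columns [3, 1, 4, 2, 5], r−c [-2, 1, -1, 2, 0], r+c [4, 3, 7, 6, 10] are all distinct, so no two queens attack.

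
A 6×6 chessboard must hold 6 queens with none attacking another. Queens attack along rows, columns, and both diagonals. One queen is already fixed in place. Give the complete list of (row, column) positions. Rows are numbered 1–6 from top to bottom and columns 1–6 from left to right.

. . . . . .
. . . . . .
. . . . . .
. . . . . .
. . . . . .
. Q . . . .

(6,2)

(1,5) (2,3) (3,1) (4,6) (5,4) (6,2)

Row 1: attacked by (6,2)→{2}. Safe: 1, 3, 4, 5, 6. Place at column 5.
Row 2: attacked by (1,5)→{4,5,6}; (6,2)→{2,6}. Safe: 1, 3. Place at column 3.
Row 3: attacked by (1,5)→{3,5}; (2,3)→{2,3,4}; (6,2)→{2,5}. Safe: 1, 6. Place at column 1.
Row 4: attacked by (1,5)→{2,5}; (2,3)→{1,3,5}; (3,1)→{1,2}; (6,2)→{2,4}. Safe: 6. Place at column 6.
Row 5: attacked by (1,5)→{1,5}; (2,3)→{3,6}; (3,1)→{1,3}; (4,6)→{5,6}; (6,2)→{1,2,3}. Safe: 4. Place at column 4.
Columns [5, 3, 1, 6, 4, 2], r−c [-4, -1, 2, -2, 1, 4], r+c [6, 5, 4, 10, 9, 8] are all distinct, so no two queens attack.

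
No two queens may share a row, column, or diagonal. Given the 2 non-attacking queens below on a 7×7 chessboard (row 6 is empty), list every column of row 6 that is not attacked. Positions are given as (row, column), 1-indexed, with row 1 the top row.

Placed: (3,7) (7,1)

(3,7) attacks row 6 at column 7 and diagonals 4.
(7,1) attacks row 6 at column 1 and diagonals 2.
Attacked columns: {1, 2, 4, 7}. Safe: {3, 5, 6}.

columns 3, 5, 6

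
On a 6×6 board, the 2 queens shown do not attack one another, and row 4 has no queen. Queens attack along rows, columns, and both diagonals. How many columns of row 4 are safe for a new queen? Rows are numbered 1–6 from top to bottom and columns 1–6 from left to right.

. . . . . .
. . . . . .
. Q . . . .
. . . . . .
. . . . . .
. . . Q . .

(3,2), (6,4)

1

(3,2) attacks row 4 at column 2 and diagonals 1, 3.
(6,4) attacks row 4 at column 4 and diagonals 2, 6.
Attacked columns: {1, 2, 3, 4, 6}. Safe: {5}.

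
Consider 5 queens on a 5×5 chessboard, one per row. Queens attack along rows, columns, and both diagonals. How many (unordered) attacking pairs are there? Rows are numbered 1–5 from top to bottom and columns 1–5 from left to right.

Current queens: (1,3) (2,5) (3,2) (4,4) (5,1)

All columns are distinct and no two queens satisfy |Δrow| = |Δcol|, so no pair attacks.

0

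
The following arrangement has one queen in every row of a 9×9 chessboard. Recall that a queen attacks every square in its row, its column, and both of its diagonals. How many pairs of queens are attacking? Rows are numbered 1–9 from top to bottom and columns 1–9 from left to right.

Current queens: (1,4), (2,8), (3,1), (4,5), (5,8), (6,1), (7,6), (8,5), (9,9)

7

Same column: (2,8)–(5,8) (column 8); (3,1)–(6,1) (column 1); (4,5)–(8,5) (column 5).
Same diagonal: (1,4)–(5,8) (|1−5| = |4−8| = 4); (5,8)–(7,6) (|5−7| = |8−6| = 2); (5,8)–(8,5) (|5−8| = |8−5| = 3); (7,6)–(8,5) (|7−8| = |6−5| = 1).
Total attacking pairs: 7.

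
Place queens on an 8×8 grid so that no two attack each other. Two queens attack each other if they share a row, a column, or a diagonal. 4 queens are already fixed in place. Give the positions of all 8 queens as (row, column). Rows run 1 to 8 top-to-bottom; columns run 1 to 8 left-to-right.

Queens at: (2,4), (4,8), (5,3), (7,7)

Row 1: attacked by (2,4)→{3,4,5}; (4,8)→{5,8}; (5,3)→{3,7}; (7,7)→{1,7}. Safe: 2, 6. Place at column 2.
Row 3: attacked by (1,2)→{2,4}; (2,4)→{3,4,5}; (4,8)→{7,8}; (5,3)→{1,3,5}; (7,7)→{3,7}. Safe: 6. Place at column 6.
Row 6: attacked by (1,2)→{2,7}; (2,4)→{4,8}; (3,6)→{3,6}; (4,8)→{6,8}; (5,3)→{2,3,4}; (7,7)→{6,7,8}. Safe: 1, 5. Place at column 1.
Row 8: attacked by (1,2)→{2}; (2,4)→{4}; (3,6)→{1,6}; (4,8)→{4,8}; (5,3)→{3,6}; (6,1)→{1,3}; (7,7)→{6,7,8}. Safe: 5. Place at column 5.
Columns [2, 4, 6, 8, 3, 1, 7, 5], r−c [-1, -2, -3, -4, 2, 5, 0, 3], r+c [3, 6, 9, 12, 8, 7, 14, 13] are all distinct, so no two queens attack.

(1,2) (2,4) (3,6) (4,8) (5,3) (6,1) (7,7) (8,5)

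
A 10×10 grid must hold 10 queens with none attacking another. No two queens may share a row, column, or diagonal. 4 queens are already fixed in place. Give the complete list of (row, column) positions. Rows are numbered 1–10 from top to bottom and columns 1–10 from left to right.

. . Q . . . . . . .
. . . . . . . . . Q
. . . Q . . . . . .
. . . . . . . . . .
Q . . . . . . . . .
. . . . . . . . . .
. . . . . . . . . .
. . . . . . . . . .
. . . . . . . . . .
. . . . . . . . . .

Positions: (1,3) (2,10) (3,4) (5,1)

(1,3) (2,10) (3,4) (4,9) (5,1) (6,5) (7,7) (8,2) (9,6) (10,8)

Row 4: attacked by (1,3)→{3,6}; (2,10)→{8,10}; (3,4)→{3,4,5}; (5,1)→{1,2}. Safe: 7, 9. Place at column 9.
Row 6: attacked by (1,3)→{3,8}; (2,10)→{6,10}; (3,4)→{1,4,7}; (4,9)→{7,9}; (5,1)→{1,2}. Safe: 5. Place at column 5.
Row 7: attacked by (1,3)→{3,9}; (2,10)→{5,10}; (3,4)→{4,8}; (4,9)→{6,9}; (5,1)→{1,3}; (6,5)→{4,5,6}. Safe: 2, 7. Place at column 7.
Row 8: attacked by (1,3)→{3,10}; (2,10)→{4,10}; (3,4)→{4,9}; (4,9)→{5,9}; (5,1)→{1,4}; (6,5)→{3,5,7}; (7,7)→{6,7,8}. Safe: 2. Place at column 2.
Row 9: attacked by (1,3)→{3}; (2,10)→{3,10}; (3,4)→{4,10}; (4,9)→{4,9}; (5,1)→{1,5}; (6,5)→{2,5,8}; (7,7)→{5,7,9}; (8,2)→{1,2,3}. Safe: 6. Place at column 6.
Row 10: attacked by (1,3)→{3}; (2,10)→{2,10}; (3,4)→{4}; (4,9)→{3,9}; (5,1)→{1,6}; (6,5)→{1,5,9}; (7,7)→{4,7,10}; (8,2)→{2,4}; (9,6)→{5,6,7}. Safe: 8. Place at column 8.
Columns [3, 10, 4, 9, 1, 5, 7, 2, 6, 8], r−c [-2, -8, -1, -5, 4, 1, 0, 6, 3, 2], r+c [4, 12, 7, 13, 6, 11, 14, 10, 15, 18] are all distinct, so no two queens attack.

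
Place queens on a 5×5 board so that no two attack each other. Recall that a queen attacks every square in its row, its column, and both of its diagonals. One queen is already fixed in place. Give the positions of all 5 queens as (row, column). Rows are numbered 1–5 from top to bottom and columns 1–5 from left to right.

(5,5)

(1,3) (2,1) (3,4) (4,2) (5,5)

Row 1: attacked by (5,5)→{1,5}. Safe: 2, 3, 4. Place at column 3.
Row 2: attacked by (1,3)→{2,3,4}; (5,5)→{2,5}. Safe: 1. Place at column 1.
Row 3: attacked by (1,3)→{1,3,5}; (2,1)→{1,2}; (5,5)→{3,5}. Safe: 4. Place at column 4.
Row 4: attacked by (1,3)→{3}; (2,1)→{1,3}; (3,4)→{3,4,5}; (5,5)→{4,5}. Safe: 2. Place at column 2.
Columns [3, 1, 4, 2, 5], r−c [-2, 1, -1, 2, 0], r+c [4, 3, 7, 6, 10] are all distinct, so no two queens attack.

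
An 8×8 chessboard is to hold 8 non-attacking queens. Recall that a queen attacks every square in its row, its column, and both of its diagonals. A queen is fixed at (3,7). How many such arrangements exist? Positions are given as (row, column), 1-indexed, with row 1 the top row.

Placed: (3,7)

Branch on row 1: col 1 → 0; col 2 → 2; col 3 → 2; col 4 → 3; col 6 → 7; col 8 → 0.
Sum: 0 + 2 + 2 + 3 + 7 + 0 = 14.

14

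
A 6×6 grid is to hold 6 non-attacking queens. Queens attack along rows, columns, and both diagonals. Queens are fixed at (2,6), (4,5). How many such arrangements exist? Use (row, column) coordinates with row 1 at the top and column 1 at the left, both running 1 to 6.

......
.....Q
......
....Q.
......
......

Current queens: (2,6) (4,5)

1

Branch on row 1: col 1 → 0; col 3 → 1; col 4 → 0.
Sum: 0 + 1 + 0 = 1.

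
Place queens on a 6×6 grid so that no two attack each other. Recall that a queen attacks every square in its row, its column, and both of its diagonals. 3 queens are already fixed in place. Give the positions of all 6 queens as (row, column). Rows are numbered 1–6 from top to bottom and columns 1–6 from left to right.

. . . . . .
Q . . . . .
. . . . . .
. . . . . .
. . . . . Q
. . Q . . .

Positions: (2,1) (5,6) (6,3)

(1,4) (2,1) (3,5) (4,2) (5,6) (6,3)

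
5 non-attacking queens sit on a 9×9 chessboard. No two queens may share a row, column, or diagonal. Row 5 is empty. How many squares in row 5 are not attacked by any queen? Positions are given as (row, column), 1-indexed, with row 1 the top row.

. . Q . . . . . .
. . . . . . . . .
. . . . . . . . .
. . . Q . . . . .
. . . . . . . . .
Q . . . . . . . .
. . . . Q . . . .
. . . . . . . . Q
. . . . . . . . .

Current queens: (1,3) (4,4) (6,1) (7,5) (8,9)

1

(1,3) attacks row 5 at column 3 and diagonals 7.
(4,4) attacks row 5 at column 4 and diagonals 3, 5.
(6,1) attacks row 5 at column 1 and diagonals 2.
(7,5) attacks row 5 at column 5 and diagonals 3, 7.
(8,9) attacks row 5 at column 9 and diagonals 6.
Attacked columns: {1, 2, 3, 4, 5, 6, 7, 9}. Safe: {8}.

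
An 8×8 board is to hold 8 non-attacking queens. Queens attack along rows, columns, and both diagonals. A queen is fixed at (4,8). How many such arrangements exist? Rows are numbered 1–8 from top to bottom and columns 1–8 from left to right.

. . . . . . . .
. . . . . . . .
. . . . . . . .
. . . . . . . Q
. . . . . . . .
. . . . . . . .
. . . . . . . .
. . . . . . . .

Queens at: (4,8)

18

Branch on row 1: col 1 → 1; col 2 → 2; col 3 → 4; col 4 → 5; col 6 → 4; col 7 → 2.
Sum: 1 + 2 + 4 + 5 + 4 + 2 = 18.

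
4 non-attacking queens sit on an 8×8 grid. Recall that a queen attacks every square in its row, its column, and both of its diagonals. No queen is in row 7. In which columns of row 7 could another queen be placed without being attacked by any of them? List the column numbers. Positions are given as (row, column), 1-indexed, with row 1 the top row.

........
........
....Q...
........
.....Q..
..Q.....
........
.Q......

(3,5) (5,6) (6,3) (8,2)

(3,5) attacks row 7 at column 5 and diagonals 1.
(5,6) attacks row 7 at column 6 and diagonals 4, 8.
(6,3) attacks row 7 at column 3 and diagonals 2, 4.
(8,2) attacks row 7 at column 2 and diagonals 1, 3.
Attacked columns: {1, 2, 3, 4, 5, 6, 8}. Safe: {7}.

columns 7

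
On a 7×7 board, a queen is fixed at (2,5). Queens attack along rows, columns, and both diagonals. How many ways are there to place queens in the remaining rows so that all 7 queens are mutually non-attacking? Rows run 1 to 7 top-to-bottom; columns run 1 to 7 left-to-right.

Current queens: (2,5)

Branch on row 1: col 1 → 1; col 2 → 3; col 3 → 1; col 7 → 1.
Sum: 1 + 3 + 1 + 1 = 6.

6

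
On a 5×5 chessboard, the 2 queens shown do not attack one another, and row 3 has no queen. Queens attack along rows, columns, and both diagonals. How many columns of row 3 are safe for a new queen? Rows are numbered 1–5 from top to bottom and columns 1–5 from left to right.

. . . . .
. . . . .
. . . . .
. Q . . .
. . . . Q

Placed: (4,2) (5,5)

(4,2) attacks row 3 at column 2 and diagonals 1, 3.
(5,5) attacks row 3 at column 5 and diagonals 3.
Attacked columns: {1, 2, 3, 5}. Safe: {4}.

1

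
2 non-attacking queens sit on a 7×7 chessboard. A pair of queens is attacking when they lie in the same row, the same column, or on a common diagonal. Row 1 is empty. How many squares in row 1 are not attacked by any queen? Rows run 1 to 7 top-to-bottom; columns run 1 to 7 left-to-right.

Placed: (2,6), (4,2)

3

(2,6) attacks row 1 at column 6 and diagonals 5, 7.
(4,2) attacks row 1 at column 2 and diagonals 5.
Attacked columns: {2, 5, 6, 7}. Safe: {1, 3, 4}.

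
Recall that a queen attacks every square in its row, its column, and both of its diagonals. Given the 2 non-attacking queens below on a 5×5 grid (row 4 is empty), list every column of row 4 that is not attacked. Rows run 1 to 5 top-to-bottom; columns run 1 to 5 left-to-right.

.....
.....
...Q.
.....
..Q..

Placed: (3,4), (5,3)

columns 1

(3,4) attacks row 4 at column 4 and diagonals 3, 5.
(5,3) attacks row 4 at column 3 and diagonals 2, 4.
Attacked columns: {2, 3, 4, 5}. Safe: {1}.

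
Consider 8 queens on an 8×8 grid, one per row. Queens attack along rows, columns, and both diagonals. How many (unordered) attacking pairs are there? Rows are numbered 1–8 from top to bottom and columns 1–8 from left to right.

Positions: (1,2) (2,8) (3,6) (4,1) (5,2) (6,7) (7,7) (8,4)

Same column: (1,2)–(5,2) (column 2); (6,7)–(7,7) (column 7).
Same diagonal: (1,2)–(6,7) (|1−6| = |2−7| = 5); (4,1)–(5,2) (|4−5| = |1−2| = 1).
Total attacking pairs: 4.

4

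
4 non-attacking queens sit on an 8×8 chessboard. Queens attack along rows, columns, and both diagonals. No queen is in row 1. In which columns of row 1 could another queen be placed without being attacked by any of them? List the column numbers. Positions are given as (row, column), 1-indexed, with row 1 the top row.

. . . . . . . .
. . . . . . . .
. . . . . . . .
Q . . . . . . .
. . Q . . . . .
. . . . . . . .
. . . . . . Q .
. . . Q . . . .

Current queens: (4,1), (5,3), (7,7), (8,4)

(4,1) attacks row 1 at column 1 and diagonals 4.
(5,3) attacks row 1 at column 3 and diagonals 7.
(7,7) attacks row 1 at column 7 and diagonals 1.
(8,4) attacks row 1 at column 4.
Attacked columns: {1, 3, 4, 7}. Safe: {2, 5, 6, 8}.

columns 2, 5, 6, 8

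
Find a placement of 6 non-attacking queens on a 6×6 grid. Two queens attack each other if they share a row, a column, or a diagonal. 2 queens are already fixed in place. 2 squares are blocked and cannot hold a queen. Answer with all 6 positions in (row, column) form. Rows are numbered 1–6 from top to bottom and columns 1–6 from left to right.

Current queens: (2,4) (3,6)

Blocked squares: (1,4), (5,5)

Row 1: attacked by (2,4)→{3,4,5}; (3,6)→{4,6}. Blocked: 4. Safe: 1, 2. Place at column 2.
Row 4: attacked by (1,2)→{2,5}; (2,4)→{2,4,6}; (3,6)→{5,6}. Safe: 1, 3. Place at column 1.
Row 5: attacked by (1,2)→{2,6}; (2,4)→{1,4}; (3,6)→{4,6}; (4,1)→{1,2}. Blocked: 5. Safe: 3. Place at column 3.
Row 6: attacked by (1,2)→{2}; (2,4)→{4}; (3,6)→{3,6}; (4,1)→{1,3}; (5,3)→{2,3,4}. Safe: 5. Place at column 5.
Columns [2, 4, 6, 1, 3, 5], r−c [-1, -2, -3, 3, 2, 1], r+c [3, 6, 9, 5, 8, 11] are all distinct, so no two queens attack.

(1,2) (2,4) (3,6) (4,1) (5,3) (6,5)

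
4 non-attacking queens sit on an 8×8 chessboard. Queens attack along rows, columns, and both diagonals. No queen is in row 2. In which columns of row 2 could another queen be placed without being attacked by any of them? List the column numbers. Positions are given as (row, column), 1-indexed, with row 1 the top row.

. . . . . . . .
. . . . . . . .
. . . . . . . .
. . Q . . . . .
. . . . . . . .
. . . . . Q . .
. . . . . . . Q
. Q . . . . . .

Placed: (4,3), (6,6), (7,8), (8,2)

columns 4, 7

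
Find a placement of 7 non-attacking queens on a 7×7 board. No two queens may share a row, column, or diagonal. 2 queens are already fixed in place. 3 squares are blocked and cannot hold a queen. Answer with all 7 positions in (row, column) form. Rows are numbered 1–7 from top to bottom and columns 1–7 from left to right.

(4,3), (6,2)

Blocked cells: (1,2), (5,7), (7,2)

Row 1: attacked by (4,3)→{3,6}; (6,2)→{2,7}. Blocked: 2. Safe: 1, 4, 5. Place at column 1.
Row 2: attacked by (1,1)→{1,2}; (4,3)→{1,3,5}; (6,2)→{2,6}. Safe: 4, 7. Place at column 4.
Row 3: attacked by (1,1)→{1,3}; (2,4)→{3,4,5}; (4,3)→{2,3,4}; (6,2)→{2,5}. Safe: 6, 7. Place at column 7.
Row 5: attacked by (1,1)→{1,5}; (2,4)→{1,4,7}; (3,7)→{5,7}; (4,3)→{2,3,4}; (6,2)→{1,2,3}. Blocked: 7. Safe: 6. Place at column 6.
Row 7: attacked by (1,1)→{1,7}; (2,4)→{4}; (3,7)→{3,7}; (4,3)→{3,6}; (5,6)→{4,6}; (6,2)→{1,2,3}. Blocked: 2. Safe: 5. Place at column 5.
Columns [1, 4, 7, 3, 6, 2, 5], r−c [0, -2, -4, 1, -1, 4, 2], r+c [2, 6, 10, 7, 11, 8, 12] are all distinct, so no two queens attack.

(1,1) (2,4) (3,7) (4,3) (5,6) (6,2) (7,5)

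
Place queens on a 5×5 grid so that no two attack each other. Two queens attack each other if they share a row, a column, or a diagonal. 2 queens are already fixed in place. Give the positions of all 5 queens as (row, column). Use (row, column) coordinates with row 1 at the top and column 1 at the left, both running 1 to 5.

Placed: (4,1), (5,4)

Row 1: attacked by (4,1)→{1,4}; (5,4)→{4}. Safe: 2, 3, 5. Place at column 2.
Row 2: attacked by (1,2)→{1,2,3}; (4,1)→{1,3}; (5,4)→{1,4}. Safe: 5. Place at column 5.
Row 3: attacked by (1,2)→{2,4}; (2,5)→{4,5}; (4,1)→{1,2}; (5,4)→{2,4}. Safe: 3. Place at column 3.
Columns [2, 5, 3, 1, 4], r−c [-1, -3, 0, 3, 1], r+c [3, 7, 6, 5, 9] are all distinct, so no two queens attack.

(1,2) (2,5) (3,3) (4,1) (5,4)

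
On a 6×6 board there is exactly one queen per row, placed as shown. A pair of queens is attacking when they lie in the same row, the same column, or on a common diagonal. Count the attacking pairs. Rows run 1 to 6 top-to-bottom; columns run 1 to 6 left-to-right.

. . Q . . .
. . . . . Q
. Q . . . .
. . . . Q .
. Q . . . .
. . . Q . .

Same column: (3,2)–(5,2) (column 2).
Total attacking pairs: 1.

1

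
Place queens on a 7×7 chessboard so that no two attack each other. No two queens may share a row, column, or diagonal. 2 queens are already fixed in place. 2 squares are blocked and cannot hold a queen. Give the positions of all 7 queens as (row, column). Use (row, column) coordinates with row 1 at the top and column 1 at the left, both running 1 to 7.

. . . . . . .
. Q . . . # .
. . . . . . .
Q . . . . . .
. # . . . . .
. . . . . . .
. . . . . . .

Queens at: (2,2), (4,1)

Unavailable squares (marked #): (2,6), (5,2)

(1,6) (2,2) (3,5) (4,1) (5,4) (6,7) (7,3)

Row 1: attacked by (2,2)→{1,2,3}; (4,1)→{1,4}. Safe: 5, 6, 7. Place at column 6.
Row 3: attacked by (1,6)→{4,6}; (2,2)→{1,2,3}; (4,1)→{1,2}. Safe: 5, 7. Place at column 5.
Row 5: attacked by (1,6)→{2,6}; (2,2)→{2,5}; (3,5)→{3,5,7}; (4,1)→{1,2}. Blocked: 2. Safe: 4. Place at column 4.
Row 6: attacked by (1,6)→{1,6}; (2,2)→{2,6}; (3,5)→{2,5}; (4,1)→{1,3}; (5,4)→{3,4,5}. Safe: 7. Place at column 7.
Row 7: attacked by (1,6)→{6}; (2,2)→{2,7}; (3,5)→{1,5}; (4,1)→{1,4}; (5,4)→{2,4,6}; (6,7)→{6,7}. Safe: 3. Place at column 3.
Columns [6, 2, 5, 1, 4, 7, 3], r−c [-5, 0, -2, 3, 1, -1, 4], r+c [7, 4, 8, 5, 9, 13, 10] are all distinct, so no two queens attack.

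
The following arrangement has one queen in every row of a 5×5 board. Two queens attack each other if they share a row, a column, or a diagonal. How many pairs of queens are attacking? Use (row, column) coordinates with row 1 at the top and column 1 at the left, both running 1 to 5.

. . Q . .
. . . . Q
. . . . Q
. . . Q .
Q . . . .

Same column: (2,5)–(3,5) (column 5).
Same diagonal: (1,3)–(3,5) (|1−3| = |3−5| = 2); (3,5)–(4,4) (|3−4| = |5−4| = 1).
Total attacking pairs: 3.

3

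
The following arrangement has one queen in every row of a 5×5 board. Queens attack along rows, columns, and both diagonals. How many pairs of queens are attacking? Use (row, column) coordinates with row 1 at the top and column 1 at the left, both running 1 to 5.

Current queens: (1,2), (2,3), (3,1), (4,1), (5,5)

Same column: (3,1)–(4,1) (column 1).
Same diagonal: (1,2)–(2,3) (|1−2| = |2−3| = 1); (2,3)–(4,1) (|2−4| = |3−1| = 2).
Total attacking pairs: 3.

3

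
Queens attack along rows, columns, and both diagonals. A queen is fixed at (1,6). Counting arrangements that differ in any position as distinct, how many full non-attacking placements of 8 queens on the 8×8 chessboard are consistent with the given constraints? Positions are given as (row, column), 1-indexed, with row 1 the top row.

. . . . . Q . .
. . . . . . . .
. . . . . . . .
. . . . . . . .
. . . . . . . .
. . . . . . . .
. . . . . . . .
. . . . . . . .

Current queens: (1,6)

16

Branch on row 2: col 1 → 1; col 2 → 2; col 3 → 8; col 4 → 4; col 8 → 1.
Sum: 1 + 2 + 8 + 4 + 1 = 16.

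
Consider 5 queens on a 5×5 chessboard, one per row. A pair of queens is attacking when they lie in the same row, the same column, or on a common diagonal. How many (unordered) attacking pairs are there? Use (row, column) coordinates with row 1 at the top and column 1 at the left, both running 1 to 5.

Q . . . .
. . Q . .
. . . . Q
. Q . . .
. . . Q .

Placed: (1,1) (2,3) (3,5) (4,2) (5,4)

All columns are distinct and no two queens satisfy |Δrow| = |Δcol|, so no pair attacks.

0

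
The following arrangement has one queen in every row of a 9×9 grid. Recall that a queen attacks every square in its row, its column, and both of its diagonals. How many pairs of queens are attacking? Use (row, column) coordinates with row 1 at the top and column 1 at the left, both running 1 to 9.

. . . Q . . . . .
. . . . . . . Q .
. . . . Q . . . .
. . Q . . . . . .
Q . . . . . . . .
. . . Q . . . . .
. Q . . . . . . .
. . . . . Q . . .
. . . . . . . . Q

3

Same column: (1,4)–(6,4) (column 4).
Same diagonal: (2,8)–(6,4) (|2−6| = |8−4| = 4); (6,4)–(8,6) (|6−8| = |4−6| = 2).
Total attacking pairs: 3.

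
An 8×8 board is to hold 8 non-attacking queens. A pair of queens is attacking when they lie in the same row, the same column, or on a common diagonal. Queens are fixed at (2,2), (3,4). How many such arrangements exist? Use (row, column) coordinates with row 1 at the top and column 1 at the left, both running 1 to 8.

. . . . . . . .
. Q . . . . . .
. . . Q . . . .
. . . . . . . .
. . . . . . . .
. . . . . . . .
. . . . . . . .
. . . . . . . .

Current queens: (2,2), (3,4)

Branch on row 1: col 5 → 2; col 7 → 1; col 8 → 1.
Sum: 2 + 1 + 1 = 4.

4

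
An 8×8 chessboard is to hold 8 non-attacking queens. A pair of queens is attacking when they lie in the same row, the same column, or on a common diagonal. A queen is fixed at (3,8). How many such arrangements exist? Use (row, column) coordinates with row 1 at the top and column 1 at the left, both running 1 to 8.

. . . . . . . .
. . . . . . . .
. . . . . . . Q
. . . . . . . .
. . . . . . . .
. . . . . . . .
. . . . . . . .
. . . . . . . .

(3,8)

16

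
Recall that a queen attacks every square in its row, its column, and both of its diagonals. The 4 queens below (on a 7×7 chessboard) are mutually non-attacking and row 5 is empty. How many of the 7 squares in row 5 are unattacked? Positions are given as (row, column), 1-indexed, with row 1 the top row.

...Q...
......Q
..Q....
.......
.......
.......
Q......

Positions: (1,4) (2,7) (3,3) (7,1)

(1,4) attacks row 5 at column 4.
(2,7) attacks row 5 at column 7 and diagonals 4.
(3,3) attacks row 5 at column 3 and diagonals 1, 5.
(7,1) attacks row 5 at column 1 and diagonals 3.
Attacked columns: {1, 3, 4, 5, 7}. Safe: {2, 6}.

2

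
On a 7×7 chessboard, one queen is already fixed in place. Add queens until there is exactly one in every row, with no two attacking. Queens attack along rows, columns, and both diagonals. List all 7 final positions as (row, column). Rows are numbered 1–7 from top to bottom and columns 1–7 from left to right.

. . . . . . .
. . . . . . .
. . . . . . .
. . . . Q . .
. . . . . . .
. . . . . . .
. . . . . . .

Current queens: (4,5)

(1,6) (2,1) (3,3) (4,5) (5,7) (6,2) (7,4)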